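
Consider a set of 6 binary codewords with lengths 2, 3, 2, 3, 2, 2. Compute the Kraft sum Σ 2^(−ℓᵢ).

With common denominator 2^3 = 8: Σ 2^(−ℓᵢ) = 2/8 + 1/8 + 2/8 + 1/8 + 2/8 + 2/8 = 10/8 = 1.25.

1.25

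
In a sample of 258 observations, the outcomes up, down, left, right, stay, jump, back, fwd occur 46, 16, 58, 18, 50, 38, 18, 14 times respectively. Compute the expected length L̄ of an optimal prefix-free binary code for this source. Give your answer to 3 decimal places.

2.837 bits/symbol

Probabilities are the counts divided by 258.
Repeatedly combine the two least-probable nodes; the expected code length is the sum of the merged weights.
merge 7/129 + 8/129 → 5/43
merge 3/43 + 3/43 → 6/43
merge 5/43 + 6/43 → 11/43
merge 19/129 + 23/129 → 14/43
merge 25/129 + 29/129 → 18/43
merge 11/43 + 14/43 → 25/43
merge 18/43 + 25/43 → 1
L = 5/43 + 6/43 + 11/43 + 14/43 + 18/43 + 25/43 + 1 = 122/43 ≈ 2.837 bits/symbol.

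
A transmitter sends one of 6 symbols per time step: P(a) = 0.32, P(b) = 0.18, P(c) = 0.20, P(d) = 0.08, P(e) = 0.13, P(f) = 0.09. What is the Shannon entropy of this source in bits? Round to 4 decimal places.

H = −Σ pᵢ log₂ pᵢ.
−0.32·log₂(0.32) = 0.5260
−0.18·log₂(0.18) = 0.4453
−0.20·log₂(0.20) = 0.4644
−0.08·log₂(0.08) = 0.2915
−0.13·log₂(0.13) = 0.3826
−0.09·log₂(0.09) = 0.3127
Sum ≈ 2.4225 → 2.4225 bits.

2.4225 bits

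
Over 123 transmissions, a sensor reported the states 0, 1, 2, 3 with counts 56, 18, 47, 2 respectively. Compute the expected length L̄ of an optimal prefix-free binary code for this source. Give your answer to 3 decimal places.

1.707 bits/symbol

Probabilities are the counts divided by 123.
Repeatedly combine the two least-probable nodes; the expected code length is the sum of the merged weights.
merge 2/123 + 6/41 → 20/123
merge 20/123 + 47/123 → 67/123
merge 56/123 + 67/123 → 1
L = 20/123 + 67/123 + 1 = 70/41 ≈ 1.707 bits/symbol.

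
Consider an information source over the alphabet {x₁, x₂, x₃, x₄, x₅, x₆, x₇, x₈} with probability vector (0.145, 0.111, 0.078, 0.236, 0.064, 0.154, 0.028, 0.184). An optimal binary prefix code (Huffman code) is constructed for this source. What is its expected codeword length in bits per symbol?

Repeatedly combine the two least-probable nodes; the expected code length is the sum of the merged weights.
merge 7/250 + 8/125 → 23/250
merge 39/500 + 23/250 → 17/100
merge 111/1000 + 29/200 → 32/125
merge 77/500 + 17/100 → 81/250
merge 23/125 + 59/250 → 21/50
merge 32/125 + 81/250 → 29/50
merge 21/50 + 29/50 → 1
L = 23/250 + 17/100 + 32/125 + 81/250 + 21/50 + 29/50 + 1 = 1421/500 = 2.842 bits/symbol.

2.842 bits/symbol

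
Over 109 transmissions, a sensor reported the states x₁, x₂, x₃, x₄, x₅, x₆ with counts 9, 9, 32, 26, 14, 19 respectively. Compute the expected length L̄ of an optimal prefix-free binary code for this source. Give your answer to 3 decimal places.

2.459 bits/symbol

Probabilities are the counts divided by 109.
Repeatedly combine the two least-probable nodes; the expected code length is the sum of the merged weights.
merge 9/109 + 9/109 → 18/109
merge 14/109 + 18/109 → 32/109
merge 19/109 + 26/109 → 45/109
merge 32/109 + 32/109 → 64/109
merge 45/109 + 64/109 → 1
L = 18/109 + 32/109 + 45/109 + 64/109 + 1 = 268/109 ≈ 2.459 bits/symbol.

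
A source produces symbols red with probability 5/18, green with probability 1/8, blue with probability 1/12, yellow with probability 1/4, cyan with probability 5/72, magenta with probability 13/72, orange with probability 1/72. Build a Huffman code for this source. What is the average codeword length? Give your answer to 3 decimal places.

2.542 bits/symbol

Repeatedly combine the two least-probable nodes; the expected code length is the sum of the merged weights.
merge 1/72 + 5/72 → 1/12
merge 1/12 + 1/12 → 1/6
merge 1/8 + 1/6 → 7/24
merge 13/72 + 1/4 → 31/72
merge 5/18 + 7/24 → 41/72
merge 31/72 + 41/72 → 1
L = 1/12 + 1/6 + 7/24 + 31/72 + 41/72 + 1 = 61/24 ≈ 2.542 bits/symbol.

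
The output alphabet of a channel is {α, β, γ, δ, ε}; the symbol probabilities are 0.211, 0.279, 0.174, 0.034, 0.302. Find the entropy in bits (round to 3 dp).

2.114 bits

H = −Σ pᵢ log₂ pᵢ.
−0.211·log₂(0.211) = 0.4736
−0.279·log₂(0.279) = 0.5138
−0.174·log₂(0.174) = 0.4390
−0.034·log₂(0.034) = 0.1659
−0.302·log₂(0.302) = 0.5217
Sum ≈ 2.1140 → 2.114 bits.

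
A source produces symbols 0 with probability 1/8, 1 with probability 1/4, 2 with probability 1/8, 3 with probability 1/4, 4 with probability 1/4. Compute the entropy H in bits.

Each probability is a power of 1/2, so log₂(1/p) is an integer.
H = Σ p·log₂(1/p) = 1/8·3 + 1/4·2 + 1/8·3 + 1/4·2 + 1/4·2 = 2.25 bits.

2.25 bits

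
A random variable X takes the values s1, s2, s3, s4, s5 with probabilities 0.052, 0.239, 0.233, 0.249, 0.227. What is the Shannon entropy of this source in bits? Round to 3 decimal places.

H = −Σ pᵢ log₂ pᵢ.
−0.052·log₂(0.052) = 0.2218
−0.239·log₂(0.239) = 0.4935
−0.233·log₂(0.233) = 0.4897
−0.249·log₂(0.249) = 0.4994
−0.227·log₂(0.227) = 0.4856
Sum ≈ 2.1900 → 2.190 bits.

2.190 bits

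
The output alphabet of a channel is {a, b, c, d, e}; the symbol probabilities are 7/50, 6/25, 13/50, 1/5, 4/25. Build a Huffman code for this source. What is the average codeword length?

2.3 bits/symbol

Repeatedly combine the two least-probable nodes; the expected code length is the sum of the merged weights.
merge 7/50 + 4/25 → 3/10
merge 1/5 + 6/25 → 11/25
merge 13/50 + 3/10 → 14/25
merge 11/25 + 14/25 → 1
L = 3/10 + 11/25 + 14/25 + 1 = 23/10 = 2.3 bits/symbol.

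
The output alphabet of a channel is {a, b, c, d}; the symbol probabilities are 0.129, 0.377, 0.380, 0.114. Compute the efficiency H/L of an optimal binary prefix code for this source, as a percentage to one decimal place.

96.6%

Entropy H = −Σ p log₂ p ≈ 1.7993 bits.
Huffman merges: 57/500+129/1000→243/1000; 243/1000+377/1000→31/50; 19/50+31/50→1. L = 1863/1000 ≈ 1.8630.
Efficiency = H/L = 1.7993/1.8630 = 96.6%.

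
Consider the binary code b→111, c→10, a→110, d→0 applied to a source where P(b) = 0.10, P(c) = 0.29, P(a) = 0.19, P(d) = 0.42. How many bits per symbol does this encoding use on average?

1.87 bits/symbol

L̄ = Σ pᵢ·ℓᵢ = 0.10·3 + 0.29·2 + 0.19·3 + 0.42·1 = 1.87 bits/symbol.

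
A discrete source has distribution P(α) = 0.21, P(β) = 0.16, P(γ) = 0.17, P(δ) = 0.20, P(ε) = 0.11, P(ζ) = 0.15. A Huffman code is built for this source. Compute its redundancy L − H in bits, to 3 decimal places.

Entropy H = −Σ p log₂ p ≈ 2.5556 bits.
Huffman merges: 11/100+3/20→13/50; 4/25+17/100→33/100; 1/5+21/100→41/100; 13/50+33/100→59/100; 41/100+59/100→1. L = 259/100 ≈ 2.5900.
L − H = 2.5900 − 2.5556 = 0.034 bits.

0.034 bits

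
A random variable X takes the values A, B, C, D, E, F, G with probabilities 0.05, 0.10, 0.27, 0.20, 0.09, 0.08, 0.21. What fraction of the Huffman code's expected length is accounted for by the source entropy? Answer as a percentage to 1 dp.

Entropy H = −Σ p log₂ p ≈ 2.5997 bits.
Huffman merges: 1/20+2/25→13/100; 9/100+1/10→19/100; 13/100+19/100→8/25; 1/5+21/100→41/100; 27/100+8/25→59/100; 41/100+59/100→1. L = 66/25 ≈ 2.6400.
Efficiency = H/L = 2.5997/2.6400 = 98.5%.

98.5%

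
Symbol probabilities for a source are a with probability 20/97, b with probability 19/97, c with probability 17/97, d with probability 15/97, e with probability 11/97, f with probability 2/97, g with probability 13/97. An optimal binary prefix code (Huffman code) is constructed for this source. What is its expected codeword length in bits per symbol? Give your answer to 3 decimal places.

2.732 bits/symbol

Repeatedly combine the two least-probable nodes; the expected code length is the sum of the merged weights.
merge 2/97 + 11/97 → 13/97
merge 13/97 + 13/97 → 26/97
merge 15/97 + 17/97 → 32/97
merge 19/97 + 20/97 → 39/97
merge 26/97 + 32/97 → 58/97
merge 39/97 + 58/97 → 1
L = 13/97 + 26/97 + 32/97 + 39/97 + 58/97 + 1 = 265/97 ≈ 2.732 bits/symbol.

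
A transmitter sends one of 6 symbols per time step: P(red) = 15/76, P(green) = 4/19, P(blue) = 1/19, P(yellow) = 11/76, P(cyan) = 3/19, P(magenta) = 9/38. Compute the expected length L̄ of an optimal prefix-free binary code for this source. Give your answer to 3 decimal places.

2.553 bits/symbol

Repeatedly combine the two least-probable nodes; the expected code length is the sum of the merged weights.
merge 1/19 + 11/76 → 15/76
merge 3/19 + 15/76 → 27/76
merge 15/76 + 4/19 → 31/76
merge 9/38 + 27/76 → 45/76
merge 31/76 + 45/76 → 1
L = 15/76 + 27/76 + 31/76 + 45/76 + 1 = 97/38 ≈ 2.553 bits/symbol.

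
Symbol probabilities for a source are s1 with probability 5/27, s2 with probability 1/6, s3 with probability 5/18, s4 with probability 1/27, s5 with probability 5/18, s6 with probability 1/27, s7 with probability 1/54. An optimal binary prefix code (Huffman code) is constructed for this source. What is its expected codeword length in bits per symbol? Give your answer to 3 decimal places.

2.407 bits/symbol

Repeatedly combine the two least-probable nodes; the expected code length is the sum of the merged weights.
merge 1/54 + 1/27 → 1/18
merge 1/27 + 1/18 → 5/54
merge 5/54 + 1/6 → 7/27
merge 5/27 + 7/27 → 4/9
merge 5/18 + 5/18 → 5/9
merge 4/9 + 5/9 → 1
L = 1/18 + 5/54 + 7/27 + 4/9 + 5/9 + 1 = 65/27 ≈ 2.407 bits/symbol.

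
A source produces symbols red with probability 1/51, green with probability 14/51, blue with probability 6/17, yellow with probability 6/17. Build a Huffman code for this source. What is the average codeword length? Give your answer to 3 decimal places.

1.941 bits/symbol

Repeatedly combine the two least-probable nodes; the expected code length is the sum of the merged weights.
merge 1/51 + 14/51 → 5/17
merge 5/17 + 6/17 → 11/17
merge 6/17 + 11/17 → 1
L = 5/17 + 11/17 + 1 = 33/17 ≈ 1.941 bits/symbol.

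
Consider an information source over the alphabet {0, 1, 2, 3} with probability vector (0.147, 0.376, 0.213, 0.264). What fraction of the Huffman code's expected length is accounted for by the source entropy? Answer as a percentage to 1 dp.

96.8%

Entropy H = −Σ p log₂ p ≈ 1.9197 bits.
Huffman merges: 147/1000+213/1000→9/25; 33/125+9/25→78/125; 47/125+78/125→1. L = 248/125 ≈ 1.9840.
Efficiency = H/L = 1.9197/1.9840 = 96.8%.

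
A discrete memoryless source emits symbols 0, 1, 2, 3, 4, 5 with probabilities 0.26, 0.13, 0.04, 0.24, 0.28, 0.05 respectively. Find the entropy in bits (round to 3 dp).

H = −Σ pᵢ log₂ pᵢ.
−0.26·log₂(0.26) = 0.5053
−0.13·log₂(0.13) = 0.3826
−0.04·log₂(0.04) = 0.1858
−0.24·log₂(0.24) = 0.4941
−0.28·log₂(0.28) = 0.5142
−0.05·log₂(0.05) = 0.2161
Sum ≈ 2.2981 → 2.298 bits.

2.298 bits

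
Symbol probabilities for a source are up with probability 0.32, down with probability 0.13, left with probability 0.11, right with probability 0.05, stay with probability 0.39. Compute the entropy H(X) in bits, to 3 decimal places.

2.005 bits

H = −Σ pᵢ log₂ pᵢ.
−0.32·log₂(0.32) = 0.5260
−0.13·log₂(0.13) = 0.3826
−0.11·log₂(0.11) = 0.3503
−0.05·log₂(0.05) = 0.2161
−0.39·log₂(0.39) = 0.5298
Sum ≈ 2.0049 → 2.005 bits.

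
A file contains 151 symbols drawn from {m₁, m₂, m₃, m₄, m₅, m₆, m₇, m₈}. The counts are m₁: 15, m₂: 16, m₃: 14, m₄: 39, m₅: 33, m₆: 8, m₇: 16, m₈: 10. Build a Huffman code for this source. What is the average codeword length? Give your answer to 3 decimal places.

Probabilities are the counts divided by 151.
Repeatedly combine the two least-probable nodes; the expected code length is the sum of the merged weights.
merge 8/151 + 10/151 → 18/151
merge 14/151 + 15/151 → 29/151
merge 16/151 + 16/151 → 32/151
merge 18/151 + 29/151 → 47/151
merge 32/151 + 33/151 → 65/151
merge 39/151 + 47/151 → 86/151
merge 65/151 + 86/151 → 1
L = 18/151 + 29/151 + 32/151 + 47/151 + 65/151 + 86/151 + 1 = 428/151 ≈ 2.834 bits/symbol.

2.834 bits/symbol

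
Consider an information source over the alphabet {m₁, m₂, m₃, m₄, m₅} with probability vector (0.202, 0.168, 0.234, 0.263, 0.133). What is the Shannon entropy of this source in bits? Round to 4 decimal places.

H = −Σ pᵢ log₂ pᵢ.
−0.202·log₂(0.202) = 0.4661
−0.168·log₂(0.168) = 0.4323
−0.234·log₂(0.234) = 0.4903
−0.263·log₂(0.263) = 0.5068
−0.133·log₂(0.133) = 0.3871
Sum ≈ 2.2827 → 2.2827 bits.

2.2827 bits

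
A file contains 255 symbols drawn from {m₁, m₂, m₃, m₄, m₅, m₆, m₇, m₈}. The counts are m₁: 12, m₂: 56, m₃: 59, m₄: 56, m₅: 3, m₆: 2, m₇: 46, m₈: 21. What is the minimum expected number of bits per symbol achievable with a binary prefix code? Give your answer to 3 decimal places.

Probabilities are the counts divided by 255.
Repeatedly combine the two least-probable nodes; the expected code length is the sum of the merged weights.
merge 2/255 + 1/85 → 1/51
merge 1/51 + 4/85 → 1/15
merge 1/15 + 7/85 → 38/255
merge 38/255 + 46/255 → 28/85
merge 56/255 + 56/255 → 112/255
merge 59/255 + 28/85 → 143/255
merge 112/255 + 143/255 → 1
L = 1/51 + 1/15 + 38/255 + 28/85 + 112/255 + 143/255 + 1 = 218/85 ≈ 2.565 bits/symbol.

2.565 bits/symbol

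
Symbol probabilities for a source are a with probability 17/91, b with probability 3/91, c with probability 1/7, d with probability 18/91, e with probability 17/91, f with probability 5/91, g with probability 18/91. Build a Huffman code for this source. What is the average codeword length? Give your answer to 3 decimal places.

Repeatedly combine the two least-probable nodes; the expected code length is the sum of the merged weights.
merge 3/91 + 5/91 → 8/91
merge 8/91 + 1/7 → 3/13
merge 17/91 + 17/91 → 34/91
merge 18/91 + 18/91 → 36/91
merge 3/13 + 34/91 → 55/91
merge 36/91 + 55/91 → 1
L = 8/91 + 3/13 + 34/91 + 36/91 + 55/91 + 1 = 35/13 ≈ 2.692 bits/symbol.

2.692 bits/symbol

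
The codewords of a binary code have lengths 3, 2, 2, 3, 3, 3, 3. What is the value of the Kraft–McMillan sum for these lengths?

With common denominator 2^3 = 8: Σ 2^(−ℓᵢ) = 1/8 + 2/8 + 2/8 + 1/8 + 1/8 + 1/8 + 1/8 = 9/8 = 1.125.

1.125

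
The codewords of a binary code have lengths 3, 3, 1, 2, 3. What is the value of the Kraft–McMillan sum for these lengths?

1.125

With common denominator 2^3 = 8: Σ 2^(−ℓᵢ) = 1/8 + 1/8 + 4/8 + 2/8 + 1/8 = 9/8 = 1.125.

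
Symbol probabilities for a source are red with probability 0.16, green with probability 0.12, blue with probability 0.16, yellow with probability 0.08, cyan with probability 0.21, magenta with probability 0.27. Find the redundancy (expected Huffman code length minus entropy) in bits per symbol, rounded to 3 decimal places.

0.033 bits

Entropy H = −Σ p log₂ p ≈ 2.4875 bits.
Huffman merges: 2/25+3/25→1/5; 4/25+4/25→8/25; 1/5+21/100→41/100; 27/100+8/25→59/100; 41/100+59/100→1. L = 63/25 ≈ 2.5200.
L − H = 2.5200 − 2.4875 = 0.033 bits.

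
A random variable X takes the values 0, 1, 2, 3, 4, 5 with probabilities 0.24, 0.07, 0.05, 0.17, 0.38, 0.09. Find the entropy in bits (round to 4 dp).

H = −Σ pᵢ log₂ pᵢ.
−0.24·log₂(0.24) = 0.4941
−0.07·log₂(0.07) = 0.2686
−0.05·log₂(0.05) = 0.2161
−0.17·log₂(0.17) = 0.4346
−0.38·log₂(0.38) = 0.5305
−0.09·log₂(0.09) = 0.3127
Sum ≈ 2.2565 → 2.2565 bits.

2.2565 bits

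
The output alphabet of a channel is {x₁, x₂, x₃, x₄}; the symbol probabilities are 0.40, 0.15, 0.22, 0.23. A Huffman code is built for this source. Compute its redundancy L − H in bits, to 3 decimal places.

0.062 bits

Entropy H = −Σ p log₂ p ≈ 1.9076 bits.
Huffman merges: 3/20+11/50→37/100; 23/100+37/100→3/5; 2/5+3/5→1. L = 197/100 ≈ 1.9700.
L − H = 1.9700 − 1.9076 = 0.062 bits.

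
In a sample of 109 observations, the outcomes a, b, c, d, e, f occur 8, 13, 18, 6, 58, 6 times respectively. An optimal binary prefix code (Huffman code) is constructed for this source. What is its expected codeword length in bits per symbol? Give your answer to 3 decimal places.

Probabilities are the counts divided by 109.
Repeatedly combine the two least-probable nodes; the expected code length is the sum of the merged weights.
merge 6/109 + 6/109 → 12/109
merge 8/109 + 12/109 → 20/109
merge 13/109 + 18/109 → 31/109
merge 20/109 + 31/109 → 51/109
merge 51/109 + 58/109 → 1
L = 12/109 + 20/109 + 31/109 + 51/109 + 1 = 223/109 ≈ 2.046 bits/symbol.

2.046 bits/symbol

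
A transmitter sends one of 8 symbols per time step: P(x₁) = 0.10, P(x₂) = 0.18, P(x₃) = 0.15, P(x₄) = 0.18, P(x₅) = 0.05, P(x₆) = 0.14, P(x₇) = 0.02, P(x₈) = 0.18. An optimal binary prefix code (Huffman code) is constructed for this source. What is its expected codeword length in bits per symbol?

2.88 bits/symbol

Repeatedly combine the two least-probable nodes; the expected code length is the sum of the merged weights.
merge 1/50 + 1/20 → 7/100
merge 7/100 + 1/10 → 17/100
merge 7/50 + 3/20 → 29/100
merge 17/100 + 9/50 → 7/20
merge 9/50 + 9/50 → 9/25
merge 29/100 + 7/20 → 16/25
merge 9/25 + 16/25 → 1
L = 7/100 + 17/100 + 29/100 + 7/20 + 9/25 + 16/25 + 1 = 72/25 = 2.88 bits/symbol.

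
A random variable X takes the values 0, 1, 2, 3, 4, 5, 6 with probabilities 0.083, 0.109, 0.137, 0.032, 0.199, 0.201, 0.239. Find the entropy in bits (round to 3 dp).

H = −Σ pᵢ log₂ pᵢ.
−0.083·log₂(0.083) = 0.2980
−0.109·log₂(0.109) = 0.3485
−0.137·log₂(0.137) = 0.3929
−0.032·log₂(0.032) = 0.1589
−0.199·log₂(0.199) = 0.4635
−0.201·log₂(0.201) = 0.4653
−0.239·log₂(0.239) = 0.4935
Sum ≈ 2.6206 → 2.621 bits.

2.621 bits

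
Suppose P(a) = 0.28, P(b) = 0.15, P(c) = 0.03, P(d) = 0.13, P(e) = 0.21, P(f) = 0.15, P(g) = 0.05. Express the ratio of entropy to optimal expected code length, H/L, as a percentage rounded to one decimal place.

Entropy H = −Σ p log₂ p ≈ 2.5586 bits.
Huffman merges: 3/100+1/20→2/25; 2/25+13/100→21/100; 3/20+3/20→3/10; 21/100+21/100→21/50; 7/25+3/10→29/50; 21/50+29/50→1. L = 259/100 ≈ 2.5900.
Efficiency = H/L = 2.5586/2.5900 = 98.8%.

98.8%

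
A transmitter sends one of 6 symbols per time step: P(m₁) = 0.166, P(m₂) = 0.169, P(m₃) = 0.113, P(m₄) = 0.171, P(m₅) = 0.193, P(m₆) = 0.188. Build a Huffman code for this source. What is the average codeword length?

Repeatedly combine the two least-probable nodes; the expected code length is the sum of the merged weights.
merge 113/1000 + 83/500 → 279/1000
merge 169/1000 + 171/1000 → 17/50
merge 47/250 + 193/1000 → 381/1000
merge 279/1000 + 17/50 → 619/1000
merge 381/1000 + 619/1000 → 1
L = 279/1000 + 17/50 + 381/1000 + 619/1000 + 1 = 2619/1000 = 2.619 bits/symbol.

2.619 bits/symbol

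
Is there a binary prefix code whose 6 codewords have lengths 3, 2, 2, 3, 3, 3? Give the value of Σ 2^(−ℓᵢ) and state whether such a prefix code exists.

1; yes

With common denominator 2^3 = 8: Σ 2^(−ℓᵢ) = 1/8 + 2/8 + 2/8 + 1/8 + 1/8 + 1/8 = 8/8 = 1.
Kraft's inequality requires Σ ≤ 1; here Σ = 1 ≤ 1, so such a prefix code exists.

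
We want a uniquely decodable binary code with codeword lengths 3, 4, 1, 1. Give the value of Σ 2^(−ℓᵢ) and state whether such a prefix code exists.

1.1875; no

With common denominator 2^4 = 16: Σ 2^(−ℓᵢ) = 2/16 + 1/16 + 8/16 + 8/16 = 19/16 = 1.1875.
Kraft's inequality requires Σ ≤ 1; here Σ = 1.1875 > 1, so no such prefix code exists.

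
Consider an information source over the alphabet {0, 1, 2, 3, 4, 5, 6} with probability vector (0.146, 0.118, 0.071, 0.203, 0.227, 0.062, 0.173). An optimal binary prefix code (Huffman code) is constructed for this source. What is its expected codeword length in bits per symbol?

2.703 bits/symbol

Repeatedly combine the two least-probable nodes; the expected code length is the sum of the merged weights.
merge 31/500 + 71/1000 → 133/1000
merge 59/500 + 133/1000 → 251/1000
merge 73/500 + 173/1000 → 319/1000
merge 203/1000 + 227/1000 → 43/100
merge 251/1000 + 319/1000 → 57/100
merge 43/100 + 57/100 → 1
L = 133/1000 + 251/1000 + 319/1000 + 43/100 + 57/100 + 1 = 2703/1000 = 2.703 bits/symbol.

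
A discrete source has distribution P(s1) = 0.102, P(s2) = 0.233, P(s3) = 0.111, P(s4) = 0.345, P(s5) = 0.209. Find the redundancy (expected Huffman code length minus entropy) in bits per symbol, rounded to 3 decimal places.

0.034 bits

Entropy H = −Σ p log₂ p ≈ 2.1793 bits.
Huffman merges: 51/500+111/1000→213/1000; 209/1000+213/1000→211/500; 233/1000+69/200→289/500; 211/500+289/500→1. L = 2213/1000 ≈ 2.2130.
L − H = 2.2130 − 2.1793 = 0.034 bits.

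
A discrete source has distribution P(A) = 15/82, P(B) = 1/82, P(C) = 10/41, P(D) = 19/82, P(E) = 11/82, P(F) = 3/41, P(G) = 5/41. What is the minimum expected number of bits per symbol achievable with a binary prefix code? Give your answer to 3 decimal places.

Repeatedly combine the two least-probable nodes; the expected code length is the sum of the merged weights.
merge 1/82 + 3/41 → 7/82
merge 7/82 + 5/41 → 17/82
merge 11/82 + 15/82 → 13/41
merge 17/82 + 19/82 → 18/41
merge 10/41 + 13/41 → 23/41
merge 18/41 + 23/41 → 1
L = 7/82 + 17/82 + 13/41 + 18/41 + 23/41 + 1 = 107/41 ≈ 2.610 bits/symbol.

2.610 bits/symbol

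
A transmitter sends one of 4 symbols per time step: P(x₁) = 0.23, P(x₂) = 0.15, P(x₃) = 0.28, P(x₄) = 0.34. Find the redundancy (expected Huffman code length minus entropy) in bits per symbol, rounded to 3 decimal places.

0.058 bits

Entropy H = −Σ p log₂ p ≈ 1.9416 bits.
Huffman merges: 3/20+23/100→19/50; 7/25+17/50→31/50; 19/50+31/50→1. L = 2 ≈ 2.0000.
L − H = 2.0000 − 1.9416 = 0.058 bits.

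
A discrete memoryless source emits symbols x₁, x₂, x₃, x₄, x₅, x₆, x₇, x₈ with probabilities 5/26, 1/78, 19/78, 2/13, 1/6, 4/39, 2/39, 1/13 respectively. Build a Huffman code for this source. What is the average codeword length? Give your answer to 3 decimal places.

Repeatedly combine the two least-probable nodes; the expected code length is the sum of the merged weights.
merge 1/78 + 2/39 → 5/78
merge 5/78 + 1/13 → 11/78
merge 4/39 + 11/78 → 19/78
merge 2/13 + 1/6 → 25/78
merge 5/26 + 19/78 → 17/39
merge 19/78 + 25/78 → 22/39
merge 17/39 + 22/39 → 1
L = 5/78 + 11/78 + 19/78 + 25/78 + 17/39 + 22/39 + 1 = 36/13 ≈ 2.769 bits/symbol.

2.769 bits/symbol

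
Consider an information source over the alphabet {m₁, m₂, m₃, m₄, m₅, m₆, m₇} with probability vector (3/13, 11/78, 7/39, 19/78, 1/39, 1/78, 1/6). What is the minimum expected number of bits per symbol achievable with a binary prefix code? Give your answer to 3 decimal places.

Repeatedly combine the two least-probable nodes; the expected code length is the sum of the merged weights.
merge 1/78 + 1/39 → 1/26
merge 1/26 + 11/78 → 7/39
merge 1/6 + 7/39 → 9/26
merge 7/39 + 3/13 → 16/39
merge 19/78 + 9/26 → 23/39
merge 16/39 + 23/39 → 1
L = 1/26 + 7/39 + 9/26 + 16/39 + 23/39 + 1 = 100/39 ≈ 2.564 bits/symbol.

2.564 bits/symbol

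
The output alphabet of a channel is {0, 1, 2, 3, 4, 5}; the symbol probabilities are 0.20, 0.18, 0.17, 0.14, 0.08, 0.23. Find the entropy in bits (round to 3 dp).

H = −Σ pᵢ log₂ pᵢ.
−0.20·log₂(0.20) = 0.4644
−0.18·log₂(0.18) = 0.4453
−0.17·log₂(0.17) = 0.4346
−0.14·log₂(0.14) = 0.3971
−0.08·log₂(0.08) = 0.2915
−0.23·log₂(0.23) = 0.4877
Sum ≈ 2.5206 → 2.521 bits.

2.521 bits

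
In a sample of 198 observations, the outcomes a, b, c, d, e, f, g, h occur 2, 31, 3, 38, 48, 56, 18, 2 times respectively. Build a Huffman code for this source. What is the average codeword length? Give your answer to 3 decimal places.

2.465 bits/symbol

Probabilities are the counts divided by 198.
Repeatedly combine the two least-probable nodes; the expected code length is the sum of the merged weights.
merge 1/99 + 1/99 → 2/99
merge 1/66 + 2/99 → 7/198
merge 7/198 + 1/11 → 25/198
merge 25/198 + 31/198 → 28/99
merge 19/99 + 8/33 → 43/99
merge 28/99 + 28/99 → 56/99
merge 43/99 + 56/99 → 1
L = 2/99 + 7/198 + 25/198 + 28/99 + 43/99 + 56/99 + 1 = 244/99 ≈ 2.465 bits/symbol.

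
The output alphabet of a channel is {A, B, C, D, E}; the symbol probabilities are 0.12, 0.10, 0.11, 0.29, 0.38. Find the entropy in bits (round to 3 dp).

2.098 bits

H = −Σ pᵢ log₂ pᵢ.
−0.12·log₂(0.12) = 0.3671
−0.10·log₂(0.10) = 0.3322
−0.11·log₂(0.11) = 0.3503
−0.29·log₂(0.29) = 0.5179
−0.38·log₂(0.38) = 0.5305
Sum ≈ 2.0979 → 2.098 bits.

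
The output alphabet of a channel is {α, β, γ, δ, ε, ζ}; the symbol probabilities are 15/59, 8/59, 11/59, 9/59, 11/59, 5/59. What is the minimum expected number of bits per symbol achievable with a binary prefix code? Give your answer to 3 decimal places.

2.559 bits/symbol

Repeatedly combine the two least-probable nodes; the expected code length is the sum of the merged weights.
merge 5/59 + 8/59 → 13/59
merge 9/59 + 11/59 → 20/59
merge 11/59 + 13/59 → 24/59
merge 15/59 + 20/59 → 35/59
merge 24/59 + 35/59 → 1
L = 13/59 + 20/59 + 24/59 + 35/59 + 1 = 151/59 ≈ 2.559 bits/symbol.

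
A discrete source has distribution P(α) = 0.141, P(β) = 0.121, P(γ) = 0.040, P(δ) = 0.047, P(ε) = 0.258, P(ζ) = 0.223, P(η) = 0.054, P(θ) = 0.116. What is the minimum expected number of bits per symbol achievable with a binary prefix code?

2.747 bits/symbol

Repeatedly combine the two least-probable nodes; the expected code length is the sum of the merged weights.
merge 1/25 + 47/1000 → 87/1000
merge 27/500 + 87/1000 → 141/1000
merge 29/250 + 121/1000 → 237/1000
merge 141/1000 + 141/1000 → 141/500
merge 223/1000 + 237/1000 → 23/50
merge 129/500 + 141/500 → 27/50
merge 23/50 + 27/50 → 1
L = 87/1000 + 141/1000 + 237/1000 + 141/500 + 23/50 + 27/50 + 1 = 2747/1000 = 2.747 bits/symbol.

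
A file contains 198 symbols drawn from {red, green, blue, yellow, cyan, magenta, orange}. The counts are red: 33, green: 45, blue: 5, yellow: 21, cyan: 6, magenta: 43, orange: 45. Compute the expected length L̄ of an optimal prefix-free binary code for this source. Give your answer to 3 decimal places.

Probabilities are the counts divided by 198.
Repeatedly combine the two least-probable nodes; the expected code length is the sum of the merged weights.
merge 5/198 + 1/33 → 1/18
merge 1/18 + 7/66 → 16/99
merge 16/99 + 1/6 → 65/198
merge 43/198 + 5/22 → 4/9
merge 5/22 + 65/198 → 5/9
merge 4/9 + 5/9 → 1
L = 1/18 + 16/99 + 65/198 + 4/9 + 5/9 + 1 = 28/11 ≈ 2.545 bits/symbol.

2.545 bits/symbol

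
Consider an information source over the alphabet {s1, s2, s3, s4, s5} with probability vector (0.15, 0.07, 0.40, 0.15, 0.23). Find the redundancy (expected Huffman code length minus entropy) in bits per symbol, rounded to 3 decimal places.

0.084 bits

Entropy H = −Σ p log₂ p ≈ 2.1061 bits.
Huffman merges: 7/100+3/20→11/50; 3/20+11/50→37/100; 23/100+37/100→3/5; 2/5+3/5→1. L = 219/100 ≈ 2.1900.
L − H = 2.1900 − 2.1061 = 0.084 bits.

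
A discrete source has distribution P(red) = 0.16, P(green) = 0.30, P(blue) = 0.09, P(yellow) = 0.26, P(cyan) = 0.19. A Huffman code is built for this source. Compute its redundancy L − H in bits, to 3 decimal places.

0.033 bits

Entropy H = −Σ p log₂ p ≈ 2.2173 bits.
Huffman merges: 9/100+4/25→1/4; 19/100+1/4→11/25; 13/50+3/10→14/25; 11/25+14/25→1. L = 9/4 ≈ 2.2500.
L − H = 2.2500 − 2.2173 = 0.033 bits.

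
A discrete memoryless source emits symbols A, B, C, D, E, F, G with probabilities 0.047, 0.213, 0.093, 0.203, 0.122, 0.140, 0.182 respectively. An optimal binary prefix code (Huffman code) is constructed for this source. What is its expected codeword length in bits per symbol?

Repeatedly combine the two least-probable nodes; the expected code length is the sum of the merged weights.
merge 47/1000 + 93/1000 → 7/50
merge 61/500 + 7/50 → 131/500
merge 7/50 + 91/500 → 161/500
merge 203/1000 + 213/1000 → 52/125
merge 131/500 + 161/500 → 73/125
merge 52/125 + 73/125 → 1
L = 7/50 + 131/500 + 161/500 + 52/125 + 73/125 + 1 = 681/250 = 2.724 bits/symbol.

2.724 bits/symbol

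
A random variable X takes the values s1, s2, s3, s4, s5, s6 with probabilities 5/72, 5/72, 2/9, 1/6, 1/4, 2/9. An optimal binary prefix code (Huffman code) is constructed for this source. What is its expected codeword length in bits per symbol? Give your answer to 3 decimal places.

Repeatedly combine the two least-probable nodes; the expected code length is the sum of the merged weights.
merge 5/72 + 5/72 → 5/36
merge 5/36 + 1/6 → 11/36
merge 2/9 + 2/9 → 4/9
merge 1/4 + 11/36 → 5/9
merge 4/9 + 5/9 → 1
L = 5/36 + 11/36 + 4/9 + 5/9 + 1 = 22/9 ≈ 2.444 bits/symbol.

2.444 bits/symbol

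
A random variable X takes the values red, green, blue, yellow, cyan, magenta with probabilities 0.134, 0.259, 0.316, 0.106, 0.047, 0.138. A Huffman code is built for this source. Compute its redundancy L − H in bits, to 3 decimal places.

Entropy H = −Σ p log₂ p ≈ 2.3634 bits.
Huffman merges: 47/1000+53/500→153/1000; 67/500+69/500→34/125; 153/1000+259/1000→103/250; 34/125+79/250→147/250; 103/250+147/250→1. L = 97/40 ≈ 2.4250.
L − H = 2.4250 − 2.3634 = 0.062 bits.

0.062 bits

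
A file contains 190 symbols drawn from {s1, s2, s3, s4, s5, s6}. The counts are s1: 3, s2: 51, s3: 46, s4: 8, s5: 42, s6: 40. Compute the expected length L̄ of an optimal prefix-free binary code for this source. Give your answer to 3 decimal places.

Probabilities are the counts divided by 190.
Repeatedly combine the two least-probable nodes; the expected code length is the sum of the merged weights.
merge 3/190 + 4/95 → 11/190
merge 11/190 + 4/19 → 51/190
merge 21/95 + 23/95 → 44/95
merge 51/190 + 51/190 → 51/95
merge 44/95 + 51/95 → 1
L = 11/190 + 51/190 + 44/95 + 51/95 + 1 = 221/95 ≈ 2.326 bits/symbol.

2.326 bits/symbol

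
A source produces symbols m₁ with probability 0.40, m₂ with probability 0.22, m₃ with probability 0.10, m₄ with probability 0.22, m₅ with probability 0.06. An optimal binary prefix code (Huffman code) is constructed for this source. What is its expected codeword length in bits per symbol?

Repeatedly combine the two least-probable nodes; the expected code length is the sum of the merged weights.
merge 3/50 + 1/10 → 4/25
merge 4/25 + 11/50 → 19/50
merge 11/50 + 19/50 → 3/5
merge 2/5 + 3/5 → 1
L = 4/25 + 19/50 + 3/5 + 1 = 107/50 = 2.14 bits/symbol.

2.14 bits/symbol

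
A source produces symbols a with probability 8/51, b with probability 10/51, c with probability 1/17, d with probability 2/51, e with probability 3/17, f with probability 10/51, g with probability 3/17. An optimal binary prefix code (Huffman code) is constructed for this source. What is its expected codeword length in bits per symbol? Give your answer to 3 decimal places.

Repeatedly combine the two least-probable nodes; the expected code length is the sum of the merged weights.
merge 2/51 + 1/17 → 5/51
merge 5/51 + 8/51 → 13/51
merge 3/17 + 3/17 → 6/17
merge 10/51 + 10/51 → 20/51
merge 13/51 + 6/17 → 31/51
merge 20/51 + 31/51 → 1
L = 5/51 + 13/51 + 6/17 + 20/51 + 31/51 + 1 = 46/17 ≈ 2.706 bits/symbol.

2.706 bits/symbol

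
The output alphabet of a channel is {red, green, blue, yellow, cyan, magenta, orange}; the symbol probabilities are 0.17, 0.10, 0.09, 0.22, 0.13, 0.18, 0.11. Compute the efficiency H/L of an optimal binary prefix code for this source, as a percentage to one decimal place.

Entropy H = −Σ p log₂ p ≈ 2.7382 bits.
Huffman merges: 9/100+1/10→19/100; 11/100+13/100→6/25; 17/100+9/50→7/20; 19/100+11/50→41/100; 6/25+7/20→59/100; 41/100+59/100→1. L = 139/50 ≈ 2.7800.
Efficiency = H/L = 2.7382/2.7800 = 98.5%.

98.5%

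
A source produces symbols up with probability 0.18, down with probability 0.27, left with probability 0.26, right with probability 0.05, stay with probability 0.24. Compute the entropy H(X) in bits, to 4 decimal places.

2.1708 bits

H = −Σ pᵢ log₂ pᵢ.
−0.18·log₂(0.18) = 0.4453
−0.27·log₂(0.27) = 0.5100
−0.26·log₂(0.26) = 0.5053
−0.05·log₂(0.05) = 0.2161
−0.24·log₂(0.24) = 0.4941
Sum ≈ 2.1708 → 2.1708 bits.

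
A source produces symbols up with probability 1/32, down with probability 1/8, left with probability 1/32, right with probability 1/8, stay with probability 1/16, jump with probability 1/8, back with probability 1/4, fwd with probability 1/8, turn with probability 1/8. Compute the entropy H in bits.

Each probability is a power of 1/2, so log₂(1/p) is an integer.
H = Σ p·log₂(1/p) = 1/32·5 + 1/8·3 + 1/32·5 + 1/8·3 + 1/16·4 + 1/8·3 + 1/4·2 + 1/8·3 + 1/8·3 = 2.9375 bits.

2.9375 bits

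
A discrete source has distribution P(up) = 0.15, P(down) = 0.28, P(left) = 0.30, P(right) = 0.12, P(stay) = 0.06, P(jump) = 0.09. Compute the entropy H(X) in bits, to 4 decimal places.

H = −Σ pᵢ log₂ pᵢ.
−0.15·log₂(0.15) = 0.4105
−0.28·log₂(0.28) = 0.5142
−0.30·log₂(0.30) = 0.5211
−0.12·log₂(0.12) = 0.3671
−0.06·log₂(0.06) = 0.2435
−0.09·log₂(0.09) = 0.3127
Sum ≈ 2.3691 → 2.3691 bits.

2.3691 bits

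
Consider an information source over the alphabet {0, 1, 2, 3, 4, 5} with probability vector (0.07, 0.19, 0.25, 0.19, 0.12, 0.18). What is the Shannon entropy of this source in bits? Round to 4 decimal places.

H = −Σ pᵢ log₂ pᵢ.
−0.07·log₂(0.07) = 0.2686
−0.19·log₂(0.19) = 0.4552
−0.25·log₂(0.25) = 0.5000
−0.19·log₂(0.19) = 0.4552
−0.12·log₂(0.12) = 0.3671
−0.18·log₂(0.18) = 0.4453
Sum ≈ 2.4914 → 2.4914 bits.

2.4914 bits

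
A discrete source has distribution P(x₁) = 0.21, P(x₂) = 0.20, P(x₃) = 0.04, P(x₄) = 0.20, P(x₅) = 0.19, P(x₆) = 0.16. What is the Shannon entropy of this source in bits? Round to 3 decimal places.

2.466 bits

H = −Σ pᵢ log₂ pᵢ.
−0.21·log₂(0.21) = 0.4728
−0.20·log₂(0.20) = 0.4644
−0.04·log₂(0.04) = 0.1858
−0.20·log₂(0.20) = 0.4644
−0.19·log₂(0.19) = 0.4552
−0.16·log₂(0.16) = 0.4230
Sum ≈ 2.4656 → 2.466 bits.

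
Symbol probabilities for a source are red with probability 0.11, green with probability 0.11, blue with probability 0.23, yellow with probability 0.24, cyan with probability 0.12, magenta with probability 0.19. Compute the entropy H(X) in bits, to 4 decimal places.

H = −Σ pᵢ log₂ pᵢ.
−0.11·log₂(0.11) = 0.3503
−0.11·log₂(0.11) = 0.3503
−0.23·log₂(0.23) = 0.4877
−0.24·log₂(0.24) = 0.4941
−0.12·log₂(0.12) = 0.3671
−0.19·log₂(0.19) = 0.4552
Sum ≈ 2.5047 → 2.5047 bits.

2.5047 bits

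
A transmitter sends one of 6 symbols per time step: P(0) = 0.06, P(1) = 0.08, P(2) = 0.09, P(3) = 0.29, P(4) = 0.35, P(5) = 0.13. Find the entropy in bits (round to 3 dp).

H = −Σ pᵢ log₂ pᵢ.
−0.06·log₂(0.06) = 0.2435
−0.08·log₂(0.08) = 0.2915
−0.09·log₂(0.09) = 0.3127
−0.29·log₂(0.29) = 0.5179
−0.35·log₂(0.35) = 0.5301
−0.13·log₂(0.13) = 0.3826
Sum ≈ 2.2783 → 2.278 bits.

2.278 bits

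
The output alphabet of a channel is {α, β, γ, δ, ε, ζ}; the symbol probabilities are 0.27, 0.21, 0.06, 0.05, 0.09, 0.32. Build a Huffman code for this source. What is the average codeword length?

2.31 bits/symbol

Repeatedly combine the two least-probable nodes; the expected code length is the sum of the merged weights.
merge 1/20 + 3/50 → 11/100
merge 9/100 + 11/100 → 1/5
merge 1/5 + 21/100 → 41/100
merge 27/100 + 8/25 → 59/100
merge 41/100 + 59/100 → 1
L = 11/100 + 1/5 + 41/100 + 59/100 + 1 = 231/100 = 2.31 bits/symbol.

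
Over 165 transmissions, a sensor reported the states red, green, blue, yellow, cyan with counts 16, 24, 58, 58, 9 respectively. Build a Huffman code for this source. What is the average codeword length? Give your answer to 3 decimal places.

Probabilities are the counts divided by 165.
Repeatedly combine the two least-probable nodes; the expected code length is the sum of the merged weights.
merge 3/55 + 16/165 → 5/33
merge 8/55 + 5/33 → 49/165
merge 49/165 + 58/165 → 107/165
merge 58/165 + 107/165 → 1
L = 5/33 + 49/165 + 107/165 + 1 = 346/165 ≈ 2.097 bits/symbol.

2.097 bits/symbol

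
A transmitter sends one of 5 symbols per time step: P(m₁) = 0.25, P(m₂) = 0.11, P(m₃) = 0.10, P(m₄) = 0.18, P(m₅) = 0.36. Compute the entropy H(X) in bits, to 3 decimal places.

H = −Σ pᵢ log₂ pᵢ.
−0.25·log₂(0.25) = 0.5000
−0.11·log₂(0.11) = 0.3503
−0.10·log₂(0.10) = 0.3322
−0.18·log₂(0.18) = 0.4453
−0.36·log₂(0.36) = 0.5306
Sum ≈ 2.1584 → 2.158 bits.

2.158 bits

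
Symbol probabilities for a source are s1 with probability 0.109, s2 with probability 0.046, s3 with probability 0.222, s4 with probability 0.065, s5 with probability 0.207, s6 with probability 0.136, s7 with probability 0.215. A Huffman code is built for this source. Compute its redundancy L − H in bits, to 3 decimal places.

0.044 bits

Entropy H = −Σ p log₂ p ≈ 2.6298 bits.
Huffman merges: 23/500+13/200→111/1000; 109/1000+111/1000→11/50; 17/125+207/1000→343/1000; 43/200+11/50→87/200; 111/500+343/1000→113/200; 87/200+113/200→1. L = 1337/500 ≈ 2.6740.
L − H = 2.6740 − 2.6298 = 0.044 bits.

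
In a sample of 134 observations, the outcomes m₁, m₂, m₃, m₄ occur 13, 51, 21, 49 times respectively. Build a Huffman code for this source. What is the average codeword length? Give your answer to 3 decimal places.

1.873 bits/symbol

Probabilities are the counts divided by 134.
Repeatedly combine the two least-probable nodes; the expected code length is the sum of the merged weights.
merge 13/134 + 21/134 → 17/67
merge 17/67 + 49/134 → 83/134
merge 51/134 + 83/134 → 1
L = 17/67 + 83/134 + 1 = 251/134 ≈ 1.873 bits/symbol.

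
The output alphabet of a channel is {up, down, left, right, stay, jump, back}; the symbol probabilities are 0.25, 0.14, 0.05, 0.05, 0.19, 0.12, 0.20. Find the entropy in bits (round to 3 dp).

2.616 bits

H = −Σ pᵢ log₂ pᵢ.
−0.25·log₂(0.25) = 0.5000
−0.14·log₂(0.14) = 0.3971
−0.05·log₂(0.05) = 0.2161
−0.05·log₂(0.05) = 0.2161
−0.19·log₂(0.19) = 0.4552
−0.12·log₂(0.12) = 0.3671
−0.20·log₂(0.20) = 0.4644
Sum ≈ 2.6160 → 2.616 bits.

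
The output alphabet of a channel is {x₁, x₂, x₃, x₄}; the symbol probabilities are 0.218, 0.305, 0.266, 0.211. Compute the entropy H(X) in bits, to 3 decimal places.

H = −Σ pᵢ log₂ pᵢ.
−0.218·log₂(0.218) = 0.4791
−0.305·log₂(0.305) = 0.5225
−0.266·log₂(0.266) = 0.5082
−0.211·log₂(0.211) = 0.4736
Sum ≈ 1.9834 → 1.983 bits.

1.983 bits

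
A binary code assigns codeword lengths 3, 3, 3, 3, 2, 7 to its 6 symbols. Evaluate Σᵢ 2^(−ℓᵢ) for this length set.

With common denominator 2^7 = 128: Σ 2^(−ℓᵢ) = 16/128 + 16/128 + 16/128 + 16/128 + 32/128 + 1/128 = 97/128 = 0.7578125.

0.7578125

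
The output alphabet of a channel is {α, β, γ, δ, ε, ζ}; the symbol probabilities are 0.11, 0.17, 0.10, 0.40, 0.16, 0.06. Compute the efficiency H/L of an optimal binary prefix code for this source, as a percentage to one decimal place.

98.0%

Entropy H = −Σ p log₂ p ≈ 2.3124 bits.
Huffman merges: 3/50+1/10→4/25; 11/100+4/25→27/100; 4/25+17/100→33/100; 27/100+33/100→3/5; 2/5+3/5→1. L = 59/25 ≈ 2.3600.
Efficiency = H/L = 2.3124/2.3600 = 98.0%.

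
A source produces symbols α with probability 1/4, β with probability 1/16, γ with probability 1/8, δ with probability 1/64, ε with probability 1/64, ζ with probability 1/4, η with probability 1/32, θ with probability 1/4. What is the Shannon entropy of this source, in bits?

2.46875 bits

Each probability is a power of 1/2, so log₂(1/p) is an integer.
H = Σ p·log₂(1/p) = 1/4·2 + 1/16·4 + 1/8·3 + 1/64·6 + 1/64·6 + 1/4·2 + 1/32·5 + 1/4·2 = 2.46875 bits.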